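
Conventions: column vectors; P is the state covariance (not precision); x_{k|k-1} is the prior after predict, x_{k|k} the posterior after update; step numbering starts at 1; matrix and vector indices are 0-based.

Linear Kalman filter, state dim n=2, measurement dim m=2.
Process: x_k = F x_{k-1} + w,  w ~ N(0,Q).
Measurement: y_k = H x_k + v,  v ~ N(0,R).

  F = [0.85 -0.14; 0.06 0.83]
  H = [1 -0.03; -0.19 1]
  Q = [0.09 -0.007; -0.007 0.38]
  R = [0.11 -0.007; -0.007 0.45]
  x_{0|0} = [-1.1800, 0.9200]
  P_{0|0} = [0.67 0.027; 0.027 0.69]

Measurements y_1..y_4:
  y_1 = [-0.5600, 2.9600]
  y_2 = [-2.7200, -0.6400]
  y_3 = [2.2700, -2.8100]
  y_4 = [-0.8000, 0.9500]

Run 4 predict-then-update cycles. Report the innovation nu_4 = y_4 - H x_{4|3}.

innov = [-1.5659, 2.4615]

step 1: x^-=[-1.1318, 0.6928]  P^-=[0.5812 -0.0342; -0.0342 0.8604]  S=[0.6940 -0.1776; -0.1776 1.3444]  K=[0.8398 0.0034; 0.0813 0.6556]  nu=[0.5926, 2.0522]  x^+=[-0.6272, 2.0864]  P^+=[0.0927 0.0133; 0.0133 0.2970]
step 2: x^-=[-0.8252, 1.6941]  P^-=[0.1597 -0.0275; -0.0275 0.5862]  S=[0.2719 -0.0826; -0.0826 1.0525]  K=[0.5877 -0.0089; 0.0049 0.5624]  nu=[-1.8439, -2.4908]  x^+=[-1.8869, 0.2842]  P^+=[0.0648 0.0042; 0.0042 0.2538]
step 3: x^-=[-1.6436, 0.1226]  P^-=[0.1408 -0.0302; -0.0302 0.5555]  S=[0.2531 -0.0808; -0.0808 1.0221]  K=[0.5561 -0.0118; -0.0102 0.5483]  nu=[3.9173, -3.2449]  x^+=[0.5731, -1.6966]  P^+=[0.0613 0.0025; 0.0025 0.2473]
step 4: x^-=[0.7247, -1.3738]  P^-=[0.1386 -0.0309; -0.0309 0.5508]  S=[0.2509 -0.0809; -0.0809 1.0176]  K=[0.5520 -0.0123; -0.0129 0.5461]  nu=[-1.5659, 2.4615]  x^+=[-0.1700, -0.0095]  P^+=[0.0609 0.0021; 0.0021 0.2462]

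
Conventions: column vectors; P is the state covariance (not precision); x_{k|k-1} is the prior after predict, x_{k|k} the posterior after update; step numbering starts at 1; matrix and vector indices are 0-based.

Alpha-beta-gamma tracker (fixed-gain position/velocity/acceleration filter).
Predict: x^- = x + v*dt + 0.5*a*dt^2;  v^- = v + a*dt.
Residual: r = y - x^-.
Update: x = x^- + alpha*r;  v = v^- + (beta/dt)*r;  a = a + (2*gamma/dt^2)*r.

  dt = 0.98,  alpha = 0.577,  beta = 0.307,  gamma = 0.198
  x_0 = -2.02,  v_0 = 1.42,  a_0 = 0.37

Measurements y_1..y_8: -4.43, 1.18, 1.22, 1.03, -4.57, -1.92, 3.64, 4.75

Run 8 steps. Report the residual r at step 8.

step 1: x_pred=-0.4507  r=-3.9793  x^+=-2.7468  v^+=0.5360  a^+=-1.2708
step 2: x_pred=-2.8317  r=4.0117  x^+=-0.5169  v^+=0.5474  a^+=0.3834
step 3: x_pred=0.2036  r=1.0164  x^+=0.7901  v^+=1.2415  a^+=0.8025
step 4: x_pred=2.3921  r=-1.3621  x^+=1.6062  v^+=1.6012  a^+=0.2408
step 5: x_pred=3.2910  r=-7.8610  x^+=-1.2448  v^+=-0.6253  a^+=-3.0005
step 6: x_pred=-3.2985  r=1.3785  x^+=-2.5031  v^+=-3.1340  a^+=-2.4321
step 7: x_pred=-6.7423  r=10.3823  x^+=-0.7517  v^+=-2.2650  a^+=1.8488
step 8: x_pred=-2.0836  r=6.8336  x^+=1.8594  v^+=1.6876  a^+=4.6665

resid = 6.8336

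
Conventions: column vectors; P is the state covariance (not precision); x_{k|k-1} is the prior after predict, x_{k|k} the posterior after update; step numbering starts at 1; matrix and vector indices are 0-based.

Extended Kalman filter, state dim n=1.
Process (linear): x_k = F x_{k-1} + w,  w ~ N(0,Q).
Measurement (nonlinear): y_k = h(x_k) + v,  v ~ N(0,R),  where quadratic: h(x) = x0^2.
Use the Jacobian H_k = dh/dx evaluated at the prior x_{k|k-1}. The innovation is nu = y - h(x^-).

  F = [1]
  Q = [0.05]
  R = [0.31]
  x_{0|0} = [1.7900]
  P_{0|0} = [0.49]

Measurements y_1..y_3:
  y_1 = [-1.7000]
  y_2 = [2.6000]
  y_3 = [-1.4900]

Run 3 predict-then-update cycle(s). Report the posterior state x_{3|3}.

step 1: x^-=[1.7900]  P^-=[0.5400]  H_jac=[3.5800]  S=[7.2309]  K=[0.2674]  nu=[-4.9041]  x^+=[0.4789]  P^+=[0.0232]
step 2: x^-=[0.4789]  P^-=[0.0732]  H_jac=[0.9577]  S=[0.3771]  K=[0.1858]  nu=[2.3707]  x^+=[0.9193]  P^+=[0.0601]
step 3: x^-=[0.9193]  P^-=[0.1101]  H_jac=[1.8386]  S=[0.6823]  K=[0.2968]  nu=[-2.3351]  x^+=[0.2263]  P^+=[0.0500]

x_post = [0.2263]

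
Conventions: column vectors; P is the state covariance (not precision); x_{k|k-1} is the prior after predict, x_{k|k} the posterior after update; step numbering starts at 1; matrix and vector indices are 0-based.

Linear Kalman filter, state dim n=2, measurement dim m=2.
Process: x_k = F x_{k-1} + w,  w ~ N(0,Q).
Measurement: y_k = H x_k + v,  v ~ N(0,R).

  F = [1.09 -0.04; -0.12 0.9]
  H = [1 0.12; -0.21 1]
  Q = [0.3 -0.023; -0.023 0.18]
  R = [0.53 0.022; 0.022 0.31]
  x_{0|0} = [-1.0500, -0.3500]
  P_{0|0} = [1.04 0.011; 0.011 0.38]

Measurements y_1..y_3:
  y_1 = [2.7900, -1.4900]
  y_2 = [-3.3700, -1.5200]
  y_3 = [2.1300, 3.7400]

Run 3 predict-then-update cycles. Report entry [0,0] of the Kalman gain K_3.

step 1: x^-=[-1.1305, -0.1890]  P^-=[1.5353 -0.1619; -0.1619 0.5004]  S=[2.0336 -0.3981; -0.3981 0.9461]  K=[0.7031 -0.2160; 0.0660 0.5926]  nu=[3.9432, -1.5384]  x^+=[1.9742, -0.8406]  P^+=[0.3649 0.0251; 0.0251 0.1904]
step 2: x^-=[2.1855, -0.9934]  P^-=[0.7316 -0.0528; -0.0528 0.3341]  S=[1.2538 -0.1430; -0.1430 0.6985]  K=[0.5578 -0.1813; 0.0473 0.5038]  nu=[-5.4363, -0.0676]  x^+=[-0.8346, -1.2848]  P^+=[0.2896 0.0169; 0.0169 0.1608]
step 3: x^-=[-0.8583, -1.0562]  P^-=[0.6429 -0.0500; -0.0500 0.3108]  S=[1.1654 -0.1245; -0.1245 0.6701]  K=[0.5275 -0.1781; 0.0411 0.4870]  nu=[3.1151, 4.6159]  x^+=[-0.0374, 1.3200]  P^+=[0.2740 0.0139; 0.0139 0.1548]

K[0,0] = 0.5275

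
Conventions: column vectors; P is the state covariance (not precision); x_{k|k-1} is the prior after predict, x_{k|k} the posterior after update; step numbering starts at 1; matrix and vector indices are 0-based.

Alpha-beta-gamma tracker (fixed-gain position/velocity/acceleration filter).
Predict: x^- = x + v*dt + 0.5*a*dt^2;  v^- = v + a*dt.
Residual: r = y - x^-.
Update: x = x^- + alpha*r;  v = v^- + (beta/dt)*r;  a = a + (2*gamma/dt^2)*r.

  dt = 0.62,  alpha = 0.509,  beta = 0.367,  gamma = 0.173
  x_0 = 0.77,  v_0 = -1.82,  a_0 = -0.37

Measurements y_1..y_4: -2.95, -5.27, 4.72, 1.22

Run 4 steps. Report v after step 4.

step 1: x_pred=-0.4295  r=-2.5205  x^+=-1.7124  v^+=-3.5414  a^+=-2.6387
step 2: x_pred=-4.4152  r=-0.8548  x^+=-4.8503  v^+=-5.6833  a^+=-3.4081
step 3: x_pred=-9.0290  r=13.7490  x^+=-2.0308  v^+=0.3422  a^+=8.9675
step 4: x_pred=-0.0950  r=1.3150  x^+=0.5743  v^+=6.6805  a^+=10.1511

v_post = 6.6805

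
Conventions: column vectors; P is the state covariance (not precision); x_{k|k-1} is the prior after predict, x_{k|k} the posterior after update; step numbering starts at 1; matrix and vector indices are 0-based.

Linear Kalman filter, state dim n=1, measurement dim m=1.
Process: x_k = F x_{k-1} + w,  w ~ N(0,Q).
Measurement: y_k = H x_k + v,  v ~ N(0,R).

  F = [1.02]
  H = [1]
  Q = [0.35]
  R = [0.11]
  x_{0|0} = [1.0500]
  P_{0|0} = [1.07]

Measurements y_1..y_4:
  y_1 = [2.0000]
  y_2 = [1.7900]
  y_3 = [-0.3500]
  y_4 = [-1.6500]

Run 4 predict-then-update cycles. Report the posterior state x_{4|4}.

x_post = [-1.3025]

step 1: x^-=[1.0710]  P^-=[1.4632]  S=[1.5732]  K=[0.9301]  nu=[0.9290]  x^+=[1.9350]  P^+=[0.1023]
step 2: x^-=[1.9737]  P^-=[0.4564]  S=[0.5664]  K=[0.8058]  nu=[-0.1837]  x^+=[1.8257]  P^+=[0.0886]
step 3: x^-=[1.8622]  P^-=[0.4422]  S=[0.5522]  K=[0.8008]  nu=[-2.2122]  x^+=[0.0907]  P^+=[0.0881]
step 4: x^-=[0.0925]  P^-=[0.4416]  S=[0.5516]  K=[0.8006]  nu=[-1.7425]  x^+=[-1.3025]  P^+=[0.0881]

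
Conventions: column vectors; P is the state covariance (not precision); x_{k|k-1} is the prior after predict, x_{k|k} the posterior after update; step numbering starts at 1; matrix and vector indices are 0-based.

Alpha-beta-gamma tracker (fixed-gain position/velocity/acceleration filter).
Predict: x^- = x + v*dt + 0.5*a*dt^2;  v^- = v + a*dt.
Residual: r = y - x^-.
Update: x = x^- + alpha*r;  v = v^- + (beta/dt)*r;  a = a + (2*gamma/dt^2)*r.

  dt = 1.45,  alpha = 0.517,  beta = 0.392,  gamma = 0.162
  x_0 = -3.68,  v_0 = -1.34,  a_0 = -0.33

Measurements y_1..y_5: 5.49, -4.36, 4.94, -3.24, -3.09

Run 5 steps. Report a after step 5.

a_post = -1.7382

step 1: x_pred=-5.9699  r=11.4599  x^+=-0.0451  v^+=1.2796  a^+=1.4360
step 2: x_pred=3.3199  r=-7.6799  x^+=-0.6506  v^+=1.2856  a^+=0.2525
step 3: x_pred=1.4790  r=3.4610  x^+=3.2683  v^+=2.5874  a^+=0.7859
step 4: x_pred=7.8462  r=-11.0862  x^+=2.1146  v^+=0.7298  a^+=-0.9225
step 5: x_pred=2.2030  r=-5.2930  x^+=-0.5335  v^+=-2.0388  a^+=-1.7382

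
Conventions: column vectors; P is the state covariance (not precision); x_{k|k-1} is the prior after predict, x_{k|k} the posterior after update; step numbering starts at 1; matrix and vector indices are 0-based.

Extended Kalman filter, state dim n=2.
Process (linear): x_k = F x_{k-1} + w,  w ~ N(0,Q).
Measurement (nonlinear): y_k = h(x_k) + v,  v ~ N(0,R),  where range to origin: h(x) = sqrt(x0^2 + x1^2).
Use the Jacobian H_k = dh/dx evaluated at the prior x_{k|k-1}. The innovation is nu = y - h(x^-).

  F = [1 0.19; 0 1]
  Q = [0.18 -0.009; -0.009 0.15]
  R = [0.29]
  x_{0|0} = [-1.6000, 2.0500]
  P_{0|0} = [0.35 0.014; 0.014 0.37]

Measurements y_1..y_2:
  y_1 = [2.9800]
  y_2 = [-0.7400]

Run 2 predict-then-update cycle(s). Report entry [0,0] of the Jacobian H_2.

step 1: x^-=[-1.2105, 2.0500]  P^-=[0.5487 0.0753; 0.0753 0.5200]  H_jac=[-0.5085 0.8611]  S=[0.7515]  K=[-0.2850; 0.5449]  nu=[0.5993]  x^+=[-1.3813, 2.3765]  P^+=[0.4877 0.1920; 0.1920 0.2969]
step 2: x^-=[-0.9297, 2.3765]  P^-=[0.7513 0.2394; 0.2394 0.4469]  H_jac=[-0.3643 0.9313]  S=[0.6148]  K=[-0.0826; 0.5350]  nu=[-3.2919]  x^+=[-0.6578, 0.6153]  P^+=[0.7471 0.2666; 0.2666 0.2709]

H_jac[0,0] = -0.3643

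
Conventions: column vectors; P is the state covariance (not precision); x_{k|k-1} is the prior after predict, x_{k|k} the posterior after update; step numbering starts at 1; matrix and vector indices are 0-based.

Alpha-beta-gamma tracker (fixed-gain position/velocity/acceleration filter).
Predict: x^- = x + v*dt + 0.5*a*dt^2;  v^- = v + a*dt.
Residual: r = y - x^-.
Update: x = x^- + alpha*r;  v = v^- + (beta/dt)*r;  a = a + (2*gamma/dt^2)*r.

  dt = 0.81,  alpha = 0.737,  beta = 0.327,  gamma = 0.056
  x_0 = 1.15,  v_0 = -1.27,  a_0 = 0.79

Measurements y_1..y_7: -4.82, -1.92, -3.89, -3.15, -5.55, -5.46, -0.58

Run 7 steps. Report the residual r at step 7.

resid = 4.8375

step 1: x_pred=0.3805  r=-5.2005  x^+=-3.4523  v^+=-2.7295  a^+=-0.0977
step 2: x_pred=-5.6953  r=3.7753  x^+=-2.9129  v^+=-1.2846  a^+=0.5467
step 3: x_pred=-3.7741  r=-0.1159  x^+=-3.8595  v^+=-0.8886  a^+=0.5269
step 4: x_pred=-4.4064  r=1.2564  x^+=-3.4804  v^+=0.0454  a^+=0.7414
step 5: x_pred=-3.2004  r=-2.3496  x^+=-4.9321  v^+=-0.3026  a^+=0.3403
step 6: x_pred=-5.0655  r=-0.3945  x^+=-5.3562  v^+=-0.1862  a^+=0.2730
step 7: x_pred=-5.4175  r=4.8375  x^+=-1.8523  v^+=1.9879  a^+=1.0988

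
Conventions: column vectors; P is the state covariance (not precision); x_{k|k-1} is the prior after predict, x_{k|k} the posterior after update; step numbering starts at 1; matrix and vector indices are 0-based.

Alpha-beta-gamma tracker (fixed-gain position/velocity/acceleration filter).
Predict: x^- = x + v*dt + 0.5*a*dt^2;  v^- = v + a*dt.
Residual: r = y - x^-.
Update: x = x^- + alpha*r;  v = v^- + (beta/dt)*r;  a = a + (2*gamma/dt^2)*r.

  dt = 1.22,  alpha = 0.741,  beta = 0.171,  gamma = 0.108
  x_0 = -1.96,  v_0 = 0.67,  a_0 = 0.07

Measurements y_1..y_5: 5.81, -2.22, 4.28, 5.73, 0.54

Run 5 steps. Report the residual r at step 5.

resid = -7.4538

step 1: x_pred=-1.0905  r=6.9005  x^+=4.0228  v^+=1.7226  a^+=1.0714
step 2: x_pred=6.9217  r=-9.1417  x^+=0.1477  v^+=1.7484  a^+=-0.2552
step 3: x_pred=2.0908  r=2.1892  x^+=3.7130  v^+=1.7438  a^+=0.0625
step 4: x_pred=5.8870  r=-0.1570  x^+=5.7707  v^+=1.7980  a^+=0.0397
step 5: x_pred=7.9938  r=-7.4538  x^+=2.4705  v^+=0.8017  a^+=-1.0420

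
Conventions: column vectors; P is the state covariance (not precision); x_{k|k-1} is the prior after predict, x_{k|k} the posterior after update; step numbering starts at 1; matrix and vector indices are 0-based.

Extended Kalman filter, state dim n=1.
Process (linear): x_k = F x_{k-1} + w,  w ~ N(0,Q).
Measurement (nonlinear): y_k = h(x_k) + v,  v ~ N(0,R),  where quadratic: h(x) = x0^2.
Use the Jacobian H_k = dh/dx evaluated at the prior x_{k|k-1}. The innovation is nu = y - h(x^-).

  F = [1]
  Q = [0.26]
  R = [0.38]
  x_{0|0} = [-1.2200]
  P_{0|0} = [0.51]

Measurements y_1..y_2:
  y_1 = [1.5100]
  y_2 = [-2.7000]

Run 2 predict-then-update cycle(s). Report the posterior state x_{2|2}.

step 1: x^-=[-1.2200]  P^-=[0.7700]  H_jac=[-2.4400]  S=[4.9643]  K=[-0.3785]  nu=[0.0216]  x^+=[-1.2282]  P^+=[0.0589]
step 2: x^-=[-1.2282]  P^-=[0.3189]  H_jac=[-2.4563]  S=[2.3044]  K=[-0.3400]  nu=[-4.2084]  x^+=[0.2026]  P^+=[0.0526]

x_post = [0.2026]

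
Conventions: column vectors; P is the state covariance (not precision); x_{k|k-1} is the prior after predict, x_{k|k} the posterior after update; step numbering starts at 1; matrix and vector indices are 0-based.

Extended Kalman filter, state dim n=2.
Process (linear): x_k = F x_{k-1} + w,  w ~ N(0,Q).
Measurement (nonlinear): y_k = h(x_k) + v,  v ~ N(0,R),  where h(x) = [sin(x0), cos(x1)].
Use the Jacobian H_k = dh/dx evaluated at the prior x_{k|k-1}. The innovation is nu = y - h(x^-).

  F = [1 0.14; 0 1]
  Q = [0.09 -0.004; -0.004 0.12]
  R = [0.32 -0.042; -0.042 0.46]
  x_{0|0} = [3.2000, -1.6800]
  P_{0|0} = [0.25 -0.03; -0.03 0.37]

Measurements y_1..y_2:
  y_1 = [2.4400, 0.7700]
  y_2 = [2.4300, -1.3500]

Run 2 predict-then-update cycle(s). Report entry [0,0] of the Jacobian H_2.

step 1: x^-=[2.9648, -1.6800]  P^-=[0.3389 0.0178; 0.0178 0.4900]  H_jac=[-0.9844 0.0000; 0.0000 0.9940]  S=[0.6484 -0.0594; -0.0594 0.9442]  K=[-0.5157 -0.0137; 0.0204 0.5172]  nu=[2.2641, 0.8790]  x^+=[1.7851, -1.1793]  P^+=[0.1671 0.0154; 0.0154 0.2385]
step 2: x^-=[1.6200, -1.1793]  P^-=[0.2661 0.0448; 0.0448 0.3585]  H_jac=[-0.0491 0.0000; 0.0000 0.9243]  S=[0.3206 -0.0440; -0.0440 0.7663]  K=[-0.0336 0.0521; 0.0529 0.4354]  nu=[1.4312, -1.7316]  x^+=[1.4816, -1.8576]  P^+=[0.2635 0.0275; 0.0275 0.2143]

H_jac[0,0] = -0.0491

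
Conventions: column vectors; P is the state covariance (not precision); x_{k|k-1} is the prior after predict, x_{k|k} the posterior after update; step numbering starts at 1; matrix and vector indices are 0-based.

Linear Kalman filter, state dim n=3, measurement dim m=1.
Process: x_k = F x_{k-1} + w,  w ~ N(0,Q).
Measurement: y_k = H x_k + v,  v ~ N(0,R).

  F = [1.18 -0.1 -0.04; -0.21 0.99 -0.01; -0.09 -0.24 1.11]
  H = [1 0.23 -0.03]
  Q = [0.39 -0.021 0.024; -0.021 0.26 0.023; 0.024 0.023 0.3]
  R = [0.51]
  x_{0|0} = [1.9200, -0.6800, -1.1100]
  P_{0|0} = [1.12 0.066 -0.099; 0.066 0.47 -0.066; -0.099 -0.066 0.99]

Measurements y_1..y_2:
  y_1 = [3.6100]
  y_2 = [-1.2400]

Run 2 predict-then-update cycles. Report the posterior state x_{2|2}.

step 1: x^-=[2.3780, -1.0653, -1.2417]  P^-=[1.9490 -0.2633 -0.2691; -0.2633 0.7436 -0.1307; -0.2691 -0.1307 1.6137]  S=[2.3966]  K=[0.7913; -0.0369; -0.1450]  nu=[1.4398]  x^+=[3.5173, -1.1184, -1.4505]  P^+=[0.4482 -0.1934 0.0060; -0.1934 0.7403 -0.1436; 0.0060 -0.1436 1.5633]
step 2: x^-=[4.3203, -1.8313, -1.6582]  P^-=[1.0680 -0.4292 0.0002; -0.4292 1.0888 -0.3138; 0.0002 -0.3138 2.3394]  S=[1.4445]  K=[0.6710; -0.1172; -0.0984]  nu=[-5.1888]  x^+=[0.8388, -1.2230, -1.1475]  P^+=[0.4176 -0.3156 0.0956; -0.3156 1.0689 -0.3305; 0.0956 -0.3305 2.3254]

x_post = [0.8388, -1.2230, -1.1475]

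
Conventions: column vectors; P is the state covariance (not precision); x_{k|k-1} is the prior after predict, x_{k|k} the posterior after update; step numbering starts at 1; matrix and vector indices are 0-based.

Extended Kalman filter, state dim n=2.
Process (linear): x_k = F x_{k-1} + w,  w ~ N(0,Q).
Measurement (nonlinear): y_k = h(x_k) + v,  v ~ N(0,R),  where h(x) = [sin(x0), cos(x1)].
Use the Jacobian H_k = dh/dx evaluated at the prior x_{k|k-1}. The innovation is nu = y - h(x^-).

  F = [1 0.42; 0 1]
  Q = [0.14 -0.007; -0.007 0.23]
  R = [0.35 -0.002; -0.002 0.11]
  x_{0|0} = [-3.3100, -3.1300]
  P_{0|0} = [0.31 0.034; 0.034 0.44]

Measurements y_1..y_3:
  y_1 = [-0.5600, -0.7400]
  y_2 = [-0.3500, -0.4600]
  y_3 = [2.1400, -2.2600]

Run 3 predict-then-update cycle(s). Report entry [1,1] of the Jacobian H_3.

H_jac[1,1] = 0.1476

step 1: x^-=[-4.6246, -3.1300]  P^-=[0.5562 0.2118; 0.2118 0.6700]  H_jac=[-0.0877 0.0000; 0.0000 0.0116]  S=[0.3543 -0.0022; -0.0022 0.1101]  K=[-0.1375 0.0195; -0.0520 0.0695]  nu=[-1.5561, 0.2599]  x^+=[-4.4055, -3.0310]  P^+=[0.5494 0.2091; 0.2091 0.6685]
step 2: x^-=[-5.6786, -3.0310]  P^-=[0.9830 0.4829; 0.4829 0.8985]  H_jac=[0.8227 0.0000; 0.0000 0.1103]  S=[1.0153 0.0418; 0.0418 0.1209]  K=[0.7896 0.1674; 0.3627 0.6942]  nu=[-0.9185, 0.5339]  x^+=[-6.3144, -2.9935]  P^+=[0.3355 0.1526; 0.1526 0.6856]
step 3: x^-=[-7.5717, -2.9935]  P^-=[0.7246 0.4336; 0.4336 0.9156]  H_jac=[0.2786 0.0000; 0.0000 0.1476]  S=[0.4062 0.0158; 0.0158 0.1299]  K=[0.4800 0.4339; 0.2580 1.0084]  nu=[3.1004, -1.2709]  x^+=[-6.6349, -3.4751]  P^+=[0.6000 0.3169; 0.3169 0.7482]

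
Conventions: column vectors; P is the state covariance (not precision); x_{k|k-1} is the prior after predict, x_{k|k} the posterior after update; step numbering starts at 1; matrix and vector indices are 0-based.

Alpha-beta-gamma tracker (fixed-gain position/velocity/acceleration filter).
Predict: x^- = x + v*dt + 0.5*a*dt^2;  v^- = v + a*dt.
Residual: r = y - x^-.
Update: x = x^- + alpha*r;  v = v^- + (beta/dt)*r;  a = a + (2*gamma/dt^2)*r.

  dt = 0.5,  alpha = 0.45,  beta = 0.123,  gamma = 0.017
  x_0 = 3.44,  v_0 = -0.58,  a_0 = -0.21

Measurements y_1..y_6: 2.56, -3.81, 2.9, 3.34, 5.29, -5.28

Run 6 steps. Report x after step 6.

x_post = -0.8502

step 1: x_pred=3.1237  r=-0.5637  x^+=2.8701  v^+=-0.8237  a^+=-0.2867
step 2: x_pred=2.4224  r=-6.2324  x^+=-0.3822  v^+=-2.5002  a^+=-1.1343
step 3: x_pred=-1.7741  r=4.6741  x^+=0.3293  v^+=-1.9175  a^+=-0.4986
step 4: x_pred=-0.6918  r=4.0318  x^+=1.1225  v^+=-1.1750  a^+=0.0497
step 5: x_pred=0.5412  r=4.7488  x^+=2.6782  v^+=0.0181  a^+=0.6956
step 6: x_pred=2.7742  r=-8.0542  x^+=-0.8502  v^+=-1.6155  a^+=-0.3998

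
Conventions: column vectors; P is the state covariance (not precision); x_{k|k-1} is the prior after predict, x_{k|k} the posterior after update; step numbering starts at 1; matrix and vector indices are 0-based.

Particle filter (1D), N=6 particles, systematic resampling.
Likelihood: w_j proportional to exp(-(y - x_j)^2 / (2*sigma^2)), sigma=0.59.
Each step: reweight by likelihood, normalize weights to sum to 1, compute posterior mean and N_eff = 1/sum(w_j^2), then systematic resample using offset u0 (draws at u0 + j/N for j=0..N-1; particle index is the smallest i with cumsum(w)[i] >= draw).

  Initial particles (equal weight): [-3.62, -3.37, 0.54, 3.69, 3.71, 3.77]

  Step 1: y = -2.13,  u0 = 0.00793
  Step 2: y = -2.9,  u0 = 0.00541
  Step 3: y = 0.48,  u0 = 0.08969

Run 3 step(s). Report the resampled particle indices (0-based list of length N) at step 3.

resampled_idx = [2, 2, 3, 4, 4, 5]

step 1: w=[0.2728, 0.7270, 0.0002, 0.0000, 0.0000, 0.0000]  mean=-3.4373  Neff=1.6586  idx=[0, 0, 1, 1, 1, 1]
step 2: w=[0.1230, 0.1230, 0.1885, 0.1885, 0.1885, 0.1885]  mean=-3.4315  Neff=5.8006  idx=[0, 1, 2, 3, 4, 5]
step 3: w=[0.0140, 0.0140, 0.2430, 0.2430, 0.2430, 0.2430]  mean=-3.3770  Neff=4.2266  idx=[2, 2, 3, 4, 4, 5]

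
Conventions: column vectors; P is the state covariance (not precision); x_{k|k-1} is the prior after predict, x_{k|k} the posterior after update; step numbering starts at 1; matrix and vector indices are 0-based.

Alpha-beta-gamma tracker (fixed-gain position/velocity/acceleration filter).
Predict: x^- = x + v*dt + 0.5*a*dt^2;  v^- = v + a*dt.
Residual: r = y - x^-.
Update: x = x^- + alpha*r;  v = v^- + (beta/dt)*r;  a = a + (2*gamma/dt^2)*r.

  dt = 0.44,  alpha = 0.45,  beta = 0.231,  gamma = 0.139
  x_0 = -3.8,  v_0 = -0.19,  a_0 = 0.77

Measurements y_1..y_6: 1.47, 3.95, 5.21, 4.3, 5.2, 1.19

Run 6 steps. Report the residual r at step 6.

step 1: x_pred=-3.8091  r=5.2791  x^+=-1.4335  v^+=2.9203  a^+=8.3505
step 2: x_pred=0.6598  r=3.2902  x^+=2.1404  v^+=8.3219  a^+=13.0751
step 3: x_pred=7.0677  r=-1.8577  x^+=6.2317  v^+=13.0996  a^+=10.4075
step 4: x_pred=13.0030  r=-8.7030  x^+=9.0867  v^+=13.1099  a^+=-2.0895
step 5: x_pred=14.6527  r=-9.4527  x^+=10.3990  v^+=7.2278  a^+=-15.6632
step 6: x_pred=12.0630  r=-10.8730  x^+=7.1702  v^+=-5.3724  a^+=-31.2763

resid = -10.8730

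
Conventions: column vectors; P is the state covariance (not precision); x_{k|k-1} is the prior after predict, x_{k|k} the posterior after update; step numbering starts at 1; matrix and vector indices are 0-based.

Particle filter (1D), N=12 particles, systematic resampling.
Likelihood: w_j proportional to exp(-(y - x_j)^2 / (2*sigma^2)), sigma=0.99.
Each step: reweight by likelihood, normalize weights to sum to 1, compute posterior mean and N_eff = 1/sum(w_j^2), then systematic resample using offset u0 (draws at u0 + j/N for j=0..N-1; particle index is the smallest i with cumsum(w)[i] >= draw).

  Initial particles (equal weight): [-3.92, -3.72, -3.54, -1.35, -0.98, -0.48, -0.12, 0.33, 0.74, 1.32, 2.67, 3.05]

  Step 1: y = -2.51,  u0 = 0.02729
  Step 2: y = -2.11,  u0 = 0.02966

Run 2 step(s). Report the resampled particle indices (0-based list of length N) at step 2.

resampled_idx = [0, 2, 4, 5, 6, 7, 7, 8, 9, 9, 10, 10]

step 1: w=[0.1497, 0.1956, 0.2402, 0.2078, 0.1250, 0.0504, 0.0224, 0.0067, 0.0019, 0.0002, 0.0000, 0.0000]  mean=-2.5908  Neff=5.5473  idx=[0, 0, 1, 1, 2, 2, 2, 3, 3, 3, 4, 5]
step 2: w=[0.0378, 0.0378, 0.0535, 0.0535, 0.0708, 0.0708, 0.0708, 0.1496, 0.1496, 0.1496, 0.1047, 0.0518]  mean=-2.1788  Neff=9.5827  idx=[0, 2, 4, 5, 6, 7, 7, 8, 9, 9, 10, 10]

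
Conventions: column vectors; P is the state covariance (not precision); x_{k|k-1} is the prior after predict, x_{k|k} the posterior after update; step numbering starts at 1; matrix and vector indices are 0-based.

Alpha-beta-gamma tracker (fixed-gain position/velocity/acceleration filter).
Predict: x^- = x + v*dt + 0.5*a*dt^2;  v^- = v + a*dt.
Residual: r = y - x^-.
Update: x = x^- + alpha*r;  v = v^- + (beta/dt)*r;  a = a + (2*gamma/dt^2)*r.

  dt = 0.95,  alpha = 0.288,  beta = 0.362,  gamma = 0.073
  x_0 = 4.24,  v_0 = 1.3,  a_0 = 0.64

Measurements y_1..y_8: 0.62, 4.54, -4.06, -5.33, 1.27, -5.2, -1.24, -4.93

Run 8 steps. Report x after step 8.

x_post = -4.9845

step 1: x_pred=5.7638  r=-5.1438  x^+=4.2824  v^+=-0.0521  a^+=-0.1921
step 2: x_pred=4.1462  r=0.3938  x^+=4.2596  v^+=-0.0845  a^+=-0.1284
step 3: x_pred=4.1214  r=-8.1814  x^+=1.7651  v^+=-3.3241  a^+=-1.4520
step 4: x_pred=-2.0479  r=-3.2821  x^+=-2.9932  v^+=-5.9541  a^+=-1.9829
step 5: x_pred=-9.5443  r=10.8143  x^+=-6.4298  v^+=-3.7170  a^+=-0.2334
step 6: x_pred=-10.0663  r=4.8663  x^+=-8.6648  v^+=-2.0845  a^+=0.5538
step 7: x_pred=-10.3951  r=9.1551  x^+=-7.7585  v^+=1.9302  a^+=2.0348
step 8: x_pred=-5.0065  r=0.0765  x^+=-4.9845  v^+=3.8925  a^+=2.0472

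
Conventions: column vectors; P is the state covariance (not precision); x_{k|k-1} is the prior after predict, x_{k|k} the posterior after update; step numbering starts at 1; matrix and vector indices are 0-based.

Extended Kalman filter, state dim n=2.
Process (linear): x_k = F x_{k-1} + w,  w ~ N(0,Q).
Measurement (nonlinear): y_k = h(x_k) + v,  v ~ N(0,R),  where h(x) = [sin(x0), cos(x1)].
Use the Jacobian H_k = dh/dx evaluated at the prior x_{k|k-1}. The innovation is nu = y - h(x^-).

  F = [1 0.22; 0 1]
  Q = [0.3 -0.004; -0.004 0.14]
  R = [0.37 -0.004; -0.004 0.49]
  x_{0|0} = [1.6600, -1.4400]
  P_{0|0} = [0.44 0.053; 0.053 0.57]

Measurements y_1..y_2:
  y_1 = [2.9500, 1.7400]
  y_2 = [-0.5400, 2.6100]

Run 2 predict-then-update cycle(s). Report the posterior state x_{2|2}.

x_post = [3.4240, 0.2131]

step 1: x^-=[1.3432, -1.4400]  P^-=[0.7909 0.1744; 0.1744 0.7100]  H_jac=[0.2256 0.0000; 0.0000 0.9915]  S=[0.4103 0.0350; 0.0350 1.1879]  K=[0.4236 0.1331; 0.0455 0.5912]  nu=[1.9758, 1.6096]  x^+=[2.3944, -0.3985]  P^+=[0.6923 0.0641; 0.0641 0.2920]
step 2: x^-=[2.3067, -0.3985]  P^-=[1.0346 0.1243; 0.1243 0.4320]  H_jac=[-0.6713 0.0000; 0.0000 0.3881]  S=[0.8362 -0.0364; -0.0364 0.5551]  K=[-0.8291 0.0326; -0.0869 0.2964]  nu=[-1.2812, 1.6884]  x^+=[3.4240, 0.2131]  P^+=[0.4572 0.0497; 0.0497 0.3751]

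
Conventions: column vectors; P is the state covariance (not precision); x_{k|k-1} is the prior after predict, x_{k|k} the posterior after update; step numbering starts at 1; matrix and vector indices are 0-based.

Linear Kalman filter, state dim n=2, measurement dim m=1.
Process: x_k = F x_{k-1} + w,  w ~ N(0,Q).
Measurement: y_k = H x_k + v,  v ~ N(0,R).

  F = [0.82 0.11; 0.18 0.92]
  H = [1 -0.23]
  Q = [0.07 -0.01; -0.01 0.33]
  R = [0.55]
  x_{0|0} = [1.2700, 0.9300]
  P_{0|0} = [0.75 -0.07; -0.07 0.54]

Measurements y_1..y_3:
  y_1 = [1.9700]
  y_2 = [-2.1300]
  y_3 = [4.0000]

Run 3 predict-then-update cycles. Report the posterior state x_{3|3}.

x_post = [1.5307, 1.3132]

step 1: x^-=[1.1437, 1.0842]  P^-=[0.5682 0.1012; 0.1012 0.7882]  S=[1.1134]  K=[0.4895; -0.0720]  nu=[1.0757]  x^+=[1.6702, 1.0068]  P^+=[0.3015 0.1404; 0.1404 0.7824]
step 2: x^-=[1.4803, 1.2269]  P^-=[0.3075 0.2224; 0.2224 1.0485]  S=[0.8107]  K=[0.3162; -0.0232]  nu=[-3.3281]  x^+=[0.4278, 1.3040]  P^+=[0.2264 0.2283; 0.2283 1.0481]
step 3: x^-=[0.4943, 1.2767]  P^-=[0.2761 0.3062; 0.3062 1.3000]  S=[0.7540]  K=[0.2728; 0.0096]  nu=[3.7994]  x^+=[1.5307, 1.3132]  P^+=[0.2200 0.3043; 0.3043 1.3000]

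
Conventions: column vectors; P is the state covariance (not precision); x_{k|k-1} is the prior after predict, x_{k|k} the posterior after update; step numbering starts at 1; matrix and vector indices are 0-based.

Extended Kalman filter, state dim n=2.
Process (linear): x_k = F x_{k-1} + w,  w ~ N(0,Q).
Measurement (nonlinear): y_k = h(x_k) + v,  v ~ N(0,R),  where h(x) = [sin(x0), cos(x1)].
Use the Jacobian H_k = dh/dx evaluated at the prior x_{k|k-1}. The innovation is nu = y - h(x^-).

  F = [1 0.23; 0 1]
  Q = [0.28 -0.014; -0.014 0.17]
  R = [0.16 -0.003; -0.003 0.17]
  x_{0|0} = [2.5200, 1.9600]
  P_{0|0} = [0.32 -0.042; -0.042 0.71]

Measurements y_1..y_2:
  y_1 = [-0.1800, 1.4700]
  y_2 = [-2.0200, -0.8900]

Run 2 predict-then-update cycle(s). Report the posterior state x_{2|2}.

step 1: x^-=[2.9708, 1.9600]  P^-=[0.6182 0.1073; 0.1073 0.8800]  H_jac=[-0.9855 0.0000; 0.0000 -0.9252]  S=[0.7604 0.0948; 0.0948 0.9233]  K=[-0.7980 -0.0256; -0.0295 -0.8788]  nu=[-0.3500, 1.8495]  x^+=[3.2028, 0.3450]  P^+=[0.1295 0.0021; 0.0021 0.1614]
step 2: x^-=[3.2822, 0.3450]  P^-=[0.4190 0.0252; 0.0252 0.3314]  H_jac=[-0.9901 0.0000; 0.0000 -0.3382]  S=[0.5708 0.0054; 0.0054 0.2079]  K=[-0.7266 -0.0220; -0.0386 -0.5381]  nu=[-1.8799, -1.8311]  x^+=[4.6884, 1.4028]  P^+=[0.1174 0.0046; 0.0046 0.2701]

x_post = [4.6884, 1.4028]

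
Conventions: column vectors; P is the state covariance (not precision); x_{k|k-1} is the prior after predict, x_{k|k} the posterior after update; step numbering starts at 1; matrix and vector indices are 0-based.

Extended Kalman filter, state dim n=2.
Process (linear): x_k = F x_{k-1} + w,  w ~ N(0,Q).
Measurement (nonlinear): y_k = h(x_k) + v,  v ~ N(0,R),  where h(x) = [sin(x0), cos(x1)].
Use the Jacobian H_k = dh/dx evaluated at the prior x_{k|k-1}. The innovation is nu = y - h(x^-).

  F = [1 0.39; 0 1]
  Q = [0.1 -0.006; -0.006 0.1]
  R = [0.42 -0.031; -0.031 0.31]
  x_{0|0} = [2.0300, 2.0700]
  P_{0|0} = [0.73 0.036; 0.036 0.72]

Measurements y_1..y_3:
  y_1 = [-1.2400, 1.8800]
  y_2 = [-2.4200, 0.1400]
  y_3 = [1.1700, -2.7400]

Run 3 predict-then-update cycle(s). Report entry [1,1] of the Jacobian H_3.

step 1: x^-=[2.8373, 2.0700]  P^-=[0.9676 0.3108; 0.3108 0.8200]  H_jac=[-0.9541 0.0000; 0.0000 -0.8780]  S=[1.3007 0.2293; 0.2293 0.9421]  K=[-0.6882 -0.1221; -0.0974 -0.7405]  nu=[-1.5396, 2.3587]  x^+=[3.6088, 0.4734]  P^+=[0.2990 0.0188; 0.0188 0.2580]
step 2: x^-=[3.7934, 0.4734]  P^-=[0.4529 0.1134; 0.1134 0.3580]  H_jac=[-0.7950 0.0000; 0.0000 -0.4559]  S=[0.7062 0.0101; 0.0101 0.3844]  K=[-0.5081 -0.1212; -0.1217 -0.4214]  nu=[-1.8134, -0.7500]  x^+=[4.8056, 1.0101]  P^+=[0.2637 0.0478; 0.0478 0.2783]
step 3: x^-=[5.1996, 1.0101]  P^-=[0.4433 0.1504; 0.1504 0.3783]  H_jac=[0.4681 0.0000; 0.0000 -0.8469]  S=[0.5172 -0.0906; -0.0906 0.5813]  K=[0.3731 -0.1609; 0.0407 -0.5448]  nu=[2.0537, -3.2718]  x^+=[6.4923, 2.8759]  P^+=[0.3454 0.0726; 0.0726 0.2009]

H_jac[1,1] = -0.8469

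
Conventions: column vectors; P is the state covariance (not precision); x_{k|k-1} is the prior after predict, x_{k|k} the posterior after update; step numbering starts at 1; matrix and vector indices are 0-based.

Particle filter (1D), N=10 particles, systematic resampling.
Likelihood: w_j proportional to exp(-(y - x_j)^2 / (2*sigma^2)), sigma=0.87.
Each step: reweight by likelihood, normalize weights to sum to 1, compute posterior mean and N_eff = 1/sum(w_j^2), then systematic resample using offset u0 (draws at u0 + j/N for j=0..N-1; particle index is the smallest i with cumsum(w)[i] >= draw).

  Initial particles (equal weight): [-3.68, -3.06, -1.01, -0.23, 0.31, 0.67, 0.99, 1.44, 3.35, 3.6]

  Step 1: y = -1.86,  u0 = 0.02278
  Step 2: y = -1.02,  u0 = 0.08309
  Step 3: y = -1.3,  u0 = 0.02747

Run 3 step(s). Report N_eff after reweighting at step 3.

N_eff = 9.7530

step 1: w=[0.0827, 0.2848, 0.4575, 0.1275, 0.0329, 0.0107, 0.0034, 0.0006, 0.0000, 0.0000]  mean=-1.6454  Neff=3.1779  idx=[0, 1, 1, 1, 2, 2, 2, 2, 2, 3]
step 2: w=[0.0016, 0.0109, 0.0109, 0.0109, 0.1705, 0.1705, 0.1705, 0.1705, 0.1705, 0.1129]  mean=-0.9933  Neff=6.3074  idx=[4, 4, 5, 6, 6, 7, 7, 8, 8, 9]
step 3: w=[0.1053, 0.1053, 0.1053, 0.1053, 0.1053, 0.1053, 0.1053, 0.1053, 0.1053, 0.0523]  mean=-0.9692  Neff=9.7530  idx=[0, 1, 2, 3, 4, 5, 5, 6, 7, 8]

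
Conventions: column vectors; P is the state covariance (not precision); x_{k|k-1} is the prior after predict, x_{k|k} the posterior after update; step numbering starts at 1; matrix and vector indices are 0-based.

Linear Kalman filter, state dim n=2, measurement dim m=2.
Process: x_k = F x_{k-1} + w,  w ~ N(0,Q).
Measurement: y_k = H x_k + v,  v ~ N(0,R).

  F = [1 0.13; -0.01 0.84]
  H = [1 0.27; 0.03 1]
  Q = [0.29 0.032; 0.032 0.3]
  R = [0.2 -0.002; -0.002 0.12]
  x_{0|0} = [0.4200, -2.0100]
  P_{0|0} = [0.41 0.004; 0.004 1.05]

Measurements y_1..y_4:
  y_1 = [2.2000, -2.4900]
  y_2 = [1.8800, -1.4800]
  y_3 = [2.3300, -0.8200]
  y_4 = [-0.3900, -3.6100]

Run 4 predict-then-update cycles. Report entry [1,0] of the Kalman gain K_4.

K[1,0] = 0.0356

step 1: x^-=[0.1587, -1.6926]  P^-=[0.7188 0.1459; 0.1459 1.0409]  S=[1.0735 0.4477; 0.4477 1.1703]  K=[0.7694 -0.1512; 0.0300 0.8817]  nu=[2.4983, -0.8022]  x^+=[2.2021, -2.3249]  P^+=[0.1608 -0.0245; -0.0245 0.1065]
step 2: x^-=[1.8999, -1.9749]  P^-=[0.4462 0.0215; 0.0215 0.3756]  S=[0.6852 0.1344; 0.1344 0.4972]  K=[0.6821 -0.1143; 0.0326 0.7478]  nu=[0.5134, 0.4379]  x^+=[2.2000, -1.6307]  P^+=[0.1419 -0.0193; -0.0193 0.0902]
step 3: x^-=[1.9880, -1.3918]  P^-=[0.4284 0.0242; 0.0242 0.3640]  S=[0.6680 0.1335; 0.1335 0.4859]  K=[0.6728 -0.1086; 0.0352 0.7410]  nu=[0.7178, 0.5122]  x^+=[2.4153, -0.9870]  P^+=[0.1398 -0.0186; -0.0186 0.0894]
step 4: x^-=[2.2870, -0.8532]  P^-=[0.4265 0.0248; 0.0248 0.3634]  S=[0.6664 0.1339; 0.1339 0.4853]  K=[0.6717 -0.1079; 0.0356 0.7406]  nu=[-2.4466, -2.8254]  x^+=[0.9484, -3.0328]  P^+=[0.1396 -0.0185; -0.0185 0.0894]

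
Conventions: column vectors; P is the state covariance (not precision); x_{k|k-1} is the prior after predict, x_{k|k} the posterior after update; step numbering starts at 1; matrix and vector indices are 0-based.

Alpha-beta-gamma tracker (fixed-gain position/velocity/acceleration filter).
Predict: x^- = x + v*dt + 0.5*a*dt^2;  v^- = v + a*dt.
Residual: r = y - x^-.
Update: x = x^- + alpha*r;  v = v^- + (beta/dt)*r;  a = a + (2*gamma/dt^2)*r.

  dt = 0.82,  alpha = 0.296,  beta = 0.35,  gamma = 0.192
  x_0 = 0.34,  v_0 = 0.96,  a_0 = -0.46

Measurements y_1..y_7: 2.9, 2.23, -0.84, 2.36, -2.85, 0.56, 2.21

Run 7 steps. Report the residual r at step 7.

step 1: x_pred=0.9725  r=1.9275  x^+=1.5431  v^+=1.4055  a^+=0.6407
step 2: x_pred=2.9110  r=-0.6810  x^+=2.7094  v^+=1.6402  a^+=0.2518
step 3: x_pred=4.1391  r=-4.9791  x^+=2.6653  v^+=-0.2785  a^+=-2.5917
step 4: x_pred=1.5656  r=0.7944  x^+=1.8007  v^+=-2.0646  a^+=-2.1380
step 5: x_pred=-0.6110  r=-2.2390  x^+=-1.2737  v^+=-4.7734  a^+=-3.4167
step 6: x_pred=-6.3366  r=6.8966  x^+=-4.2952  v^+=-4.6314  a^+=0.5219
step 7: x_pred=-7.9175  r=10.1275  x^+=-4.9197  v^+=0.1193  a^+=6.3056

resid = 10.1275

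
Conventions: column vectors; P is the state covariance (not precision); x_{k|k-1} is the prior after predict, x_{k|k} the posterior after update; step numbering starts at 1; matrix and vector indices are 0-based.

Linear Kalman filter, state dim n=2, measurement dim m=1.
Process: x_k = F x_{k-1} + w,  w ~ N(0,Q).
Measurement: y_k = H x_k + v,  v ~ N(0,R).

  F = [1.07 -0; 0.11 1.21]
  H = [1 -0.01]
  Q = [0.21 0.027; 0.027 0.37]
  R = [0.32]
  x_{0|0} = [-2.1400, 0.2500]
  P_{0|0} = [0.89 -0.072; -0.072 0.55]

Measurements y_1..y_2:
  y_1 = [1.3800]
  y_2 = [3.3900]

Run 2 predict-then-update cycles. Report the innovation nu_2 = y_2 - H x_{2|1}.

step 1: x^-=[-2.2898, 0.0671]  P^-=[1.2290 0.0385; 0.0385 1.1669]  S=[1.5483]  K=[0.7935; 0.0174]  nu=[3.6705]  x^+=[0.6227, 0.1308]  P^+=[0.2541 0.0172; 0.0172 1.1664]
step 2: x^-=[0.6663, 0.2268]  P^-=[0.5009 0.0792; 0.0792 2.0854]  S=[0.8195]  K=[0.6102; 0.0712]  nu=[2.7260]  x^+=[2.3298, 0.4208]  P^+=[0.1957 0.0436; 0.0436 2.0812]

innov = [2.7260]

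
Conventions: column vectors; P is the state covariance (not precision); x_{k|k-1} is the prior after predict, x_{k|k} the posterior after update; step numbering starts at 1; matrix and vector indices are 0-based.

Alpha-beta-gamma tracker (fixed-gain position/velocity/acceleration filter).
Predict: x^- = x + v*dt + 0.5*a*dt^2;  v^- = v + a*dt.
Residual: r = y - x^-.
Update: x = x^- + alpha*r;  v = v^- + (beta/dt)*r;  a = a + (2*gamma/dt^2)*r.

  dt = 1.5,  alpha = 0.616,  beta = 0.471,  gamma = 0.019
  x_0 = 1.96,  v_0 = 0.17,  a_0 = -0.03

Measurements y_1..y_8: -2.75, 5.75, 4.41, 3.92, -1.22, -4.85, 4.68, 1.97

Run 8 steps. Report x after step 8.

x_post = 1.5881

step 1: x_pred=2.1812  r=-4.9313  x^+=-0.8564  v^+=-1.4234  a^+=-0.1133
step 2: x_pred=-3.1190  r=8.8690  x^+=2.3443  v^+=1.1915  a^+=0.0365
step 3: x_pred=4.1727  r=0.2373  x^+=4.3189  v^+=1.3208  a^+=0.0405
step 4: x_pred=6.3456  r=-2.4256  x^+=4.8514  v^+=0.6199  a^+=-0.0005
step 5: x_pred=5.7808  r=-7.0008  x^+=1.4683  v^+=-1.5790  a^+=-0.1187
step 6: x_pred=-1.0337  r=-3.8163  x^+=-3.3846  v^+=-2.9554  a^+=-0.1831
step 7: x_pred=-8.0236  r=12.7036  x^+=-0.1982  v^+=0.7589  a^+=0.0314
step 8: x_pred=0.9754  r=0.9946  x^+=1.5881  v^+=1.1183  a^+=0.0482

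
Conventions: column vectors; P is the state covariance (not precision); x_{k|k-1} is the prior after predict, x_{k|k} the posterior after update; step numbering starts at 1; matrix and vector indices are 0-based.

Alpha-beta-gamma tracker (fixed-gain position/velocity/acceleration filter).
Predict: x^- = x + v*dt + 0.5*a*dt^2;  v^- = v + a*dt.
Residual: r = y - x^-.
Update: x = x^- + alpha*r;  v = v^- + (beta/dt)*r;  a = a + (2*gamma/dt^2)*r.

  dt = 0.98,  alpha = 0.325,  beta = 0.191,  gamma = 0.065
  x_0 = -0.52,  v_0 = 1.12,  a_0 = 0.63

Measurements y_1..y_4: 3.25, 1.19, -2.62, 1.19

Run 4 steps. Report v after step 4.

v_post = 0.1611

step 1: x_pred=0.8801  r=2.3699  x^+=1.6503  v^+=2.1993  a^+=0.9508
step 2: x_pred=4.2622  r=-3.0722  x^+=3.2637  v^+=2.5323  a^+=0.5349
step 3: x_pred=6.0023  r=-8.6223  x^+=3.2000  v^+=1.3761  a^+=-0.6322
step 4: x_pred=4.2450  r=-3.0550  x^+=3.2521  v^+=0.1611  a^+=-1.0457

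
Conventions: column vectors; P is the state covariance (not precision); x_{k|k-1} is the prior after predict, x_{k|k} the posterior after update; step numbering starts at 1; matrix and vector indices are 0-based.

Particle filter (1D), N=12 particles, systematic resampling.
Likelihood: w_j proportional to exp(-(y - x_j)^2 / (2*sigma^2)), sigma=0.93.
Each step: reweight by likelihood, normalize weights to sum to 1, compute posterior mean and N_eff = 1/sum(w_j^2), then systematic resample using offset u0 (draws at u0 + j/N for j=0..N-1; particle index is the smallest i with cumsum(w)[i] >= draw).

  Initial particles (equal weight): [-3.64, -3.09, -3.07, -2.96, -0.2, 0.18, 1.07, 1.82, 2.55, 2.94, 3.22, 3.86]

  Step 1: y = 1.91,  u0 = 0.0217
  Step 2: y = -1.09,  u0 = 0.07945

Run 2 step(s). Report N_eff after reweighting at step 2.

N_eff = 1.8589

step 1: w=[0.0000, 0.0000, 0.0000, 0.0000, 0.0205, 0.0476, 0.1785, 0.2671, 0.2118, 0.1453, 0.0995, 0.0298]  mean=2.0842  Neff=5.4754  idx=[5, 6, 6, 7, 7, 7, 8, 8, 8, 9, 9, 10]
step 2: w=[0.7125, 0.1220, 0.1220, 0.0135, 0.0135, 0.0135, 0.0009, 0.0009, 0.0009, 0.0002, 0.0002, 0.0000]  mean=0.4708  Neff=1.8589  idx=[0, 0, 0, 0, 0, 0, 0, 0, 1, 1, 2, 5]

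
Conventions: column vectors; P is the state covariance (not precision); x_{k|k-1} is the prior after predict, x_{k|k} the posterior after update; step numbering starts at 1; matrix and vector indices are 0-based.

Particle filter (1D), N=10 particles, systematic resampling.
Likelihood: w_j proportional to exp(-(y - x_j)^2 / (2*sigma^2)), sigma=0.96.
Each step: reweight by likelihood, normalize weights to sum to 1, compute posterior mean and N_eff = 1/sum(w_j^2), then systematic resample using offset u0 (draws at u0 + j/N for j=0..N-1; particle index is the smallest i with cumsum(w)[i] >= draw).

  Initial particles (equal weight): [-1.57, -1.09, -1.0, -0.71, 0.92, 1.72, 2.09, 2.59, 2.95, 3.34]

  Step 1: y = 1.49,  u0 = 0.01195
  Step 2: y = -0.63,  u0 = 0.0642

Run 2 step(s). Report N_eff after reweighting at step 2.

step 1: w=[0.0017, 0.0072, 0.0092, 0.0192, 0.2228, 0.2583, 0.2186, 0.1379, 0.0836, 0.0415]  mean=1.8153  Neff=5.1977  idx=[2, 4, 4, 5, 5, 5, 6, 6, 7, 8]
step 2: w=[0.5585, 0.1634, 0.1634, 0.0301, 0.0301, 0.0301, 0.0109, 0.0109, 0.0022, 0.0006]  mean=-0.0500  Neff=2.7151  idx=[0, 0, 0, 0, 0, 1, 1, 2, 2, 5]

N_eff = 2.7151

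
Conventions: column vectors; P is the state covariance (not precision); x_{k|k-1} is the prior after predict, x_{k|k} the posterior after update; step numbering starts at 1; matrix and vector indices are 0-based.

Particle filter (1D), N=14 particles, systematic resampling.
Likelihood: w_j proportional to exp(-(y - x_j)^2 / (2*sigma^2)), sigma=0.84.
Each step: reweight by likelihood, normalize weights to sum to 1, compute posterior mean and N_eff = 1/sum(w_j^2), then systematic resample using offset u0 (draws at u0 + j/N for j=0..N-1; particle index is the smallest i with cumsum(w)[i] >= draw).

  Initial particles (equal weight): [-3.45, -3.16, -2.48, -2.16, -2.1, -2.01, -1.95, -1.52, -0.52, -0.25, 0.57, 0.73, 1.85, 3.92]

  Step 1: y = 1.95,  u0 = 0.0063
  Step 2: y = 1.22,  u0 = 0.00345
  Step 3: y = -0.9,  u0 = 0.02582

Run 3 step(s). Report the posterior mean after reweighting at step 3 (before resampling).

step 1: w=[0.0000, 0.0000, 0.0000, 0.0000, 0.0000, 0.0000, 0.0000, 0.0001, 0.0078, 0.0189, 0.1516, 0.2036, 0.5805, 0.0374]  mean=1.4465  Neff=2.4797  idx=[8, 10, 10, 11, 11, 11, 12, 12, 12, 12, 12, 12, 12, 12]
step 2: w=[0.0115, 0.0729, 0.0729, 0.0830, 0.0830, 0.0830, 0.0742, 0.0742, 0.0742, 0.0742, 0.0742, 0.0742, 0.0742, 0.0742]  mean=1.3574  Neff=13.2477  idx=[0, 1, 2, 3, 4, 5, 6, 7, 8, 9, 10, 11, 12, 13]
step 3: w=[0.4934, 0.1182, 0.1182, 0.0832, 0.0832, 0.0832, 0.0026, 0.0026, 0.0026, 0.0026, 0.0026, 0.0026, 0.0026, 0.0026]  mean=0.0984  Neff=3.4217  idx=[0, 0, 0, 0, 0, 0, 0, 1, 1, 2, 3, 3, 4, 5]

post_mean = 0.0984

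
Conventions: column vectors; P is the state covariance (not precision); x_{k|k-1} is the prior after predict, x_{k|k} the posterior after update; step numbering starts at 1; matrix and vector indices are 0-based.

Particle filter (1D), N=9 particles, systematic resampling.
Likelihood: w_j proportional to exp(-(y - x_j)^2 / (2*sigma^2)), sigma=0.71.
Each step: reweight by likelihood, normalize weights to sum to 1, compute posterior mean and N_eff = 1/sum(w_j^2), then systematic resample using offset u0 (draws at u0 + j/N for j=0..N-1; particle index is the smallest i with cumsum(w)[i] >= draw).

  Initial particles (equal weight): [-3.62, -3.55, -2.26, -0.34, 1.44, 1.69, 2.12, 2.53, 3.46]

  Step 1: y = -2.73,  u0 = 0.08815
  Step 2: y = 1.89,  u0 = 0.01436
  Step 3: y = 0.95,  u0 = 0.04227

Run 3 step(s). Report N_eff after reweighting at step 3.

step 1: w=[0.2567, 0.2890, 0.4523, 0.0020, 0.0000, 0.0000, 0.0000, 0.0000, 0.0000]  mean=-2.9782  Neff=2.8246  idx=[0, 0, 1, 1, 1, 2, 2, 2, 2]
step 2: w=[0.0000, 0.0000, 0.0000, 0.0000, 0.0000, 0.2500, 0.2500, 0.2500, 0.2500]  mean=-2.2600  Neff=4.0000  idx=[5, 5, 5, 6, 6, 7, 7, 8, 8]
step 3: w=[0.1111, 0.1111, 0.1111, 0.1111, 0.1111, 0.1111, 0.1111, 0.1111, 0.1111]  mean=-2.2600  Neff=9.0000  idx=[0, 1, 2, 3, 4, 5, 6, 7, 8]

N_eff = 9.0000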